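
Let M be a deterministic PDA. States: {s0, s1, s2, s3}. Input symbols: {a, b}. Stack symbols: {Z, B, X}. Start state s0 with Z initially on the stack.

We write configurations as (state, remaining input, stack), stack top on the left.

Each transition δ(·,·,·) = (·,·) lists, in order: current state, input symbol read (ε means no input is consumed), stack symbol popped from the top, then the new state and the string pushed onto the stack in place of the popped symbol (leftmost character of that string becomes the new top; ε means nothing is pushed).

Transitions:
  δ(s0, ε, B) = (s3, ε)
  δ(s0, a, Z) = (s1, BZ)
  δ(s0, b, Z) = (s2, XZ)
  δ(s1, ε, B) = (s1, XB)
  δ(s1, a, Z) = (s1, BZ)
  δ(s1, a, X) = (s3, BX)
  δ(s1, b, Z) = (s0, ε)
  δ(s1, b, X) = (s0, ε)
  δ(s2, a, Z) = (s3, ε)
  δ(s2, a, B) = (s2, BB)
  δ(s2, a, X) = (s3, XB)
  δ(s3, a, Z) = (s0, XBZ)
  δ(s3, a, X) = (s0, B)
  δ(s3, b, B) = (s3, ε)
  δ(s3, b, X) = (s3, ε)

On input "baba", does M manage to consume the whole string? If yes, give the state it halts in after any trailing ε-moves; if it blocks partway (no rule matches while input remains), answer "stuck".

stuck

(s0, baba, Z) ⊢ (s2, aba, XZ) ⊢ (s3, ba, XBZ) ⊢ (s3, a, BZ)
No transition for (s3, a, top B); M blocks with input a remaining.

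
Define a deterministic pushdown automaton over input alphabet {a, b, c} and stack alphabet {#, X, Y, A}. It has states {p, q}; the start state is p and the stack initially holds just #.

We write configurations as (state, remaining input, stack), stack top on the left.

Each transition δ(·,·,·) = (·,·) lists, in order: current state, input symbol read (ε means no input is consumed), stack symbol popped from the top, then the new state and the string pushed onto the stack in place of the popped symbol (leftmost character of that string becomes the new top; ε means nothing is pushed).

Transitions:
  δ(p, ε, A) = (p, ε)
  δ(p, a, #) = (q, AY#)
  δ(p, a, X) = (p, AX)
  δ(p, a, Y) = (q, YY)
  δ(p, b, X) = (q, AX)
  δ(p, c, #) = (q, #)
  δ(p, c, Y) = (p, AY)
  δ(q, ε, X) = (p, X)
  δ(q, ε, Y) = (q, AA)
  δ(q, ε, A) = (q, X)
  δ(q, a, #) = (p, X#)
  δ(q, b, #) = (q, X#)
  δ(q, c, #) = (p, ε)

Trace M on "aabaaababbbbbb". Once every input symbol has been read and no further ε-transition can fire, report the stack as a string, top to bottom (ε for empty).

XXXXXXXXXY#

(p, aabaaababbbbbb, #)
  read a, top #: go to q, push AY# → (q, abaaababbbbbb, AY#)
  ε-move, top A: go to q, push X → (q, abaaababbbbbb, XY#)
  ε-move, top X: go to p, push X → (p, abaaababbbbbb, XY#)
  read a, top X: go to p, push AX → (p, baaababbbbbb, AXY#)
  ε-move, top A: go to p, push ε → (p, baaababbbbbb, XY#)
  read b, top X: go to q, push AX → (q, aaababbbbbb, AXY#)
  ε-move, top A: go to q, push X → (q, aaababbbbbb, XXY#)
  ε-move, top X: go to p, push X → (p, aaababbbbbb, XXY#)
  read a, top X: go to p, push AX → (p, aababbbbbb, AXXY#)
  ε-move, top A: go to p, push ε → (p, aababbbbbb, XXY#)
  read a, top X: go to p, push AX → (p, ababbbbbb, AXXY#)
  ε-move, top A: go to p, push ε → (p, ababbbbbb, XXY#)
  read a, top X: go to p, push AX → (p, babbbbbb, AXXY#)
  ε-move, top A: go to p, push ε → (p, babbbbbb, XXY#)
  read b, top X: go to q, push AX → (q, abbbbbb, AXXY#)
  ε-move, top A: go to q, push X → (q, abbbbbb, XXXY#)
  ε-move, top X: go to p, push X → (p, abbbbbb, XXXY#)
  read a, top X: go to p, push AX → (p, bbbbbb, AXXXY#)
  ε-move, top A: go to p, push ε → (p, bbbbbb, XXXY#)
  read b, top X: go to q, push AX → (q, bbbbb, AXXXY#)
  ε-move, top A: go to q, push X → (q, bbbbb, XXXXY#)
  ε-move, top X: go to p, push X → (p, bbbbb, XXXXY#)
  read b, top X: go to q, push AX → (q, bbbb, AXXXXY#)
  ε-move, top A: go to q, push X → (q, bbbb, XXXXXY#)
  ε-move, top X: go to p, push X → (p, bbbb, XXXXXY#)
  read b, top X: go to q, push AX → (q, bbb, AXXXXXY#)
  ε-move, top A: go to q, push X → (q, bbb, XXXXXXY#)
  ε-move, top X: go to p, push X → (p, bbb, XXXXXXY#)
  read b, top X: go to q, push AX → (q, bb, AXXXXXXY#)
  ε-move, top A: go to q, push X → (q, bb, XXXXXXXY#)
  ε-move, top X: go to p, push X → (p, bb, XXXXXXXY#)
  read b, top X: go to q, push AX → (q, b, AXXXXXXXY#)
  ε-move, top A: go to q, push X → (q, b, XXXXXXXXY#)
  ε-move, top X: go to p, push X → (p, b, XXXXXXXXY#)
  read b, top X: go to q, push AX → (q, ε, AXXXXXXXXY#)
  ε-move, top A: go to q, push X → (q, ε, XXXXXXXXXY#)
  ε-move, top X: go to p, push X → (p, ε, XXXXXXXXXY#)
All input consumed in state p with stack XXXXXXXXXY#.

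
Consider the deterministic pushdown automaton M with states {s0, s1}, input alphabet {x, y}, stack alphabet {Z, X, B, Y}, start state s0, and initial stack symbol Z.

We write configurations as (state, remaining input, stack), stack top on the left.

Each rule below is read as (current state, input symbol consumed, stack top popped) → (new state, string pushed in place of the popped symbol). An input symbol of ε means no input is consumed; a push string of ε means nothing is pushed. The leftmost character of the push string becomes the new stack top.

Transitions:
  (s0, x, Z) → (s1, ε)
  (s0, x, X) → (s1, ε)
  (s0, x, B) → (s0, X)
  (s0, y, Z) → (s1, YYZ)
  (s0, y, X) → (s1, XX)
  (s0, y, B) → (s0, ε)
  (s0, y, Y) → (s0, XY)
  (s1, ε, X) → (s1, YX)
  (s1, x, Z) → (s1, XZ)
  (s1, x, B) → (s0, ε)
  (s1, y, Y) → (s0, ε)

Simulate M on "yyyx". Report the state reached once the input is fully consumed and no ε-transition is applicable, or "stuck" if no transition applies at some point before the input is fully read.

s1

(s0, yyyx, Z)
  read y, top Z: go to s1, push YYZ → (s1, yyx, YYZ)
  read y, top Y: go to s0, push ε → (s0, yx, YZ)
  read y, top Y: go to s0, push XY → (s0, x, XYZ)
  read x, top X: go to s1, push ε → (s1, ε, YZ)
All input consumed; M is in state s1.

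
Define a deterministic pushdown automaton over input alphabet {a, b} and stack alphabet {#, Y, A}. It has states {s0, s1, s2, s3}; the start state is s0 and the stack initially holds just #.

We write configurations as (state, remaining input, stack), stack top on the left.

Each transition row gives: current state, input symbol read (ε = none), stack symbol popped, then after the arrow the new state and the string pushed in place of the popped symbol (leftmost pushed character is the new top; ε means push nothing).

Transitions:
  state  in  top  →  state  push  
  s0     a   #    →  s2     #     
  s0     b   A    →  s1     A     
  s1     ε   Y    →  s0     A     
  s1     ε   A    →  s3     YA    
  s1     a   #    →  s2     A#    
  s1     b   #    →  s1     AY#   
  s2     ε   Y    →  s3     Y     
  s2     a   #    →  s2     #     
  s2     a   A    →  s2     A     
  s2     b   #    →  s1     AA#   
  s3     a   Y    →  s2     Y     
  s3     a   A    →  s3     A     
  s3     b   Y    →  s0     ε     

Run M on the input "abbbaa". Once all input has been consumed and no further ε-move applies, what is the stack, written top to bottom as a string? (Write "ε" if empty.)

YAA#

(s0, abbbaa, #)
  read a, top #: go to s2, push # → (s2, bbbaa, #)
  read b, top #: go to s1, push AA# → (s1, bbaa, AA#)
  ε-move, top A: go to s3, push YA → (s3, bbaa, YAA#)
  read b, top Y: go to s0, push ε → (s0, baa, AA#)
  read b, top A: go to s1, push A → (s1, aa, AA#)
  ε-move, top A: go to s3, push YA → (s3, aa, YAA#)
  read a, top Y: go to s2, push Y → (s2, a, YAA#)
  ε-move, top Y: go to s3, push Y → (s3, a, YAA#)
  read a, top Y: go to s2, push Y → (s2, ε, YAA#)
  ε-move, top Y: go to s3, push Y → (s3, ε, YAA#)
All input consumed in state s3 with stack YAA#.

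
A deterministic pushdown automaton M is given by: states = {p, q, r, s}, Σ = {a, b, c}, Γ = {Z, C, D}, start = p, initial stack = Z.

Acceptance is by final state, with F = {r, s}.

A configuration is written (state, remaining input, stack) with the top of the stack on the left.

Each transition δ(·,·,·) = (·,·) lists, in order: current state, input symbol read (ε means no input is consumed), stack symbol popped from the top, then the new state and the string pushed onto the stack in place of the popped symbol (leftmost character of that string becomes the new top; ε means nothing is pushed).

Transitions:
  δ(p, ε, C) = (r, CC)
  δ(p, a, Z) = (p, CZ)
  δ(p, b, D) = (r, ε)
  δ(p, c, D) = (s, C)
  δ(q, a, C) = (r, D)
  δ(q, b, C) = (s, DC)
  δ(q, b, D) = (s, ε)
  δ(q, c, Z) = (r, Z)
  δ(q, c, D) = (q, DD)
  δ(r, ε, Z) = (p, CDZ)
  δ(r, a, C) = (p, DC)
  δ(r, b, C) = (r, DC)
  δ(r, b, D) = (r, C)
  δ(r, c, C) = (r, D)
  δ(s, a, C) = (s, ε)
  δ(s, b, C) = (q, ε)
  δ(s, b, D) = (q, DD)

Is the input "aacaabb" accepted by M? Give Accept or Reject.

(p, aacaabb, Z)
  read a, top Z: go to p, push CZ → (p, acaabb, CZ)
  ε-move, top C: go to r, push CC → (r, acaabb, CCZ)
  read a, top C: go to p, push DC → (p, caabb, DCCZ)
  read c, top D: go to s, push C → (s, aabb, CCCZ)
  read a, top C: go to s, push ε → (s, abb, CCZ)
  read a, top C: go to s, push ε → (s, bb, CZ)
  read b, top C: go to q, push ε → (q, b, Z)
No transition applies at (q, b, Z); input not fully consumed.

Reject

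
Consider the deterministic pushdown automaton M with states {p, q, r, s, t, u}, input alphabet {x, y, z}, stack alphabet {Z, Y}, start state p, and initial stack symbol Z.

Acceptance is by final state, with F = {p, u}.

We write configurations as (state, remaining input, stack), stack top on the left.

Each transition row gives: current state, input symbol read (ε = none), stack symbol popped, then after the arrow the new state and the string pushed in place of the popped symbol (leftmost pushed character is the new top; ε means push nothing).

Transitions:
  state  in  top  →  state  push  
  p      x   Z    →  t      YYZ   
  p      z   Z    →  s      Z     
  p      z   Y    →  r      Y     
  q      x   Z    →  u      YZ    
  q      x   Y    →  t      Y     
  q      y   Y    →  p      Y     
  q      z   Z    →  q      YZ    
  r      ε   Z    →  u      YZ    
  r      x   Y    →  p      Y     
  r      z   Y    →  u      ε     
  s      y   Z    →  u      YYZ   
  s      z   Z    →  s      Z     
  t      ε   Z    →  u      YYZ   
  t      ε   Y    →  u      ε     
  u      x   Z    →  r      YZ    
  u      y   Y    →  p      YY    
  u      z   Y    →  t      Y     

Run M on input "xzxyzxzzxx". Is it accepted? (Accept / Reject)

Reject

(p, xzxyzxzzxx, Z) ⊢ (t, zxyzxzzxx, YYZ) ⊢ (u, zxyzxzzxx, YZ) ⊢ (t, xyzxzzxx, YZ) ⊢ (u, xyzxzzxx, Z) ⊢ (r, yzxzzxx, YZ)
No transition applies at (r, yzxzzxx, YZ); input not fully consumed.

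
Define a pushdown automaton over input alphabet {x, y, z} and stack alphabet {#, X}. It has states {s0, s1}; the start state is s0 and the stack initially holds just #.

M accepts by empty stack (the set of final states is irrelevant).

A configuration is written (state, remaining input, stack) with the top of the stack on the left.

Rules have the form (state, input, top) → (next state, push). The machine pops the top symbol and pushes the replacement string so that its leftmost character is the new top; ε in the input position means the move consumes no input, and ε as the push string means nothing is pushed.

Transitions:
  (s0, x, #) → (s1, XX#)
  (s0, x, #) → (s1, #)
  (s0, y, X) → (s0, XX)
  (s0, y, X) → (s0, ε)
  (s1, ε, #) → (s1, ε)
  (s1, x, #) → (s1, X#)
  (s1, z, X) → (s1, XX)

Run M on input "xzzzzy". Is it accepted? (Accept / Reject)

No computation consumes all input and empties the stack.

Reject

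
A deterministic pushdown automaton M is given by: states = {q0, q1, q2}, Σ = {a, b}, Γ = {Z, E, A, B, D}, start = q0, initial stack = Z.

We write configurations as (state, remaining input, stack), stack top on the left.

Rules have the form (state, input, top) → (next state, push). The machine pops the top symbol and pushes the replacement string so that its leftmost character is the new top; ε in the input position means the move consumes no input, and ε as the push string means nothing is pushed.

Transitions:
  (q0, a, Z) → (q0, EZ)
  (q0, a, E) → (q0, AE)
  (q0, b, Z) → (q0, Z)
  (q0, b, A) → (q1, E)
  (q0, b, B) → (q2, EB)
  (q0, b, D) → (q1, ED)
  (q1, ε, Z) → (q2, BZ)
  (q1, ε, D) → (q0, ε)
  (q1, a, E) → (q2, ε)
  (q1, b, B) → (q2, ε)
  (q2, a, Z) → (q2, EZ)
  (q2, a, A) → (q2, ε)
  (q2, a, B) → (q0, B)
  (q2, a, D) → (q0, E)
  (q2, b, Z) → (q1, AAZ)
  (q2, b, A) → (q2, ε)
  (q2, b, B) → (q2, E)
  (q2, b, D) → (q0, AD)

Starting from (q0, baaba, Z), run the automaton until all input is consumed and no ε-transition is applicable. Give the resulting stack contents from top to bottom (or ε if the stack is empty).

(q0, baaba, Z) ⊢ (q0, aaba, Z) ⊢ (q0, aba, EZ) ⊢ (q0, ba, AEZ) ⊢ (q1, a, EEZ) ⊢ (q2, ε, EZ)
All input consumed in state q2 with stack EZ.

EZ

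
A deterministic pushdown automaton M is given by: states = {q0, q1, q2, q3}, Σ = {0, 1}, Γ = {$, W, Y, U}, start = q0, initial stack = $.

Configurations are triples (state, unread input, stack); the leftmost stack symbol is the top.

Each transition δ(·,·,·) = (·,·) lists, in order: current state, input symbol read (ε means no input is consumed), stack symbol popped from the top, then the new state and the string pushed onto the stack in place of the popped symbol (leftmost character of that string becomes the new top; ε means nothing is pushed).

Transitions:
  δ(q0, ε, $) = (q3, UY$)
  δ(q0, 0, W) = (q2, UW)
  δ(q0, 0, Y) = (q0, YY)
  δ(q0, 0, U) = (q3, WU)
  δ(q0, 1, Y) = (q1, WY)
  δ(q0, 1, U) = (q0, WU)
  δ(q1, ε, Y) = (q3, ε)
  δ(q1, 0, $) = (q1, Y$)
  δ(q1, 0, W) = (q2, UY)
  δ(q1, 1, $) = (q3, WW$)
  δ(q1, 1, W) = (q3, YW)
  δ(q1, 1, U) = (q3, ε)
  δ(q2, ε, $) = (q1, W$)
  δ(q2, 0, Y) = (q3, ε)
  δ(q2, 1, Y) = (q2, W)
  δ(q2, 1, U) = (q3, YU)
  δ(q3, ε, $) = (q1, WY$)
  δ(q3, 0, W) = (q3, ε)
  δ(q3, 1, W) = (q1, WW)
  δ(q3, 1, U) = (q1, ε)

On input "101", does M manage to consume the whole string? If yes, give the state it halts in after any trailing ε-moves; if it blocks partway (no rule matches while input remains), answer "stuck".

q3

(q0, 101, $) ⊢ (q3, 101, UY$) ⊢ (q1, 01, Y$) ⊢ (q3, 01, $) ⊢ (q1, 01, WY$) ⊢ (q2, 1, UYY$) ⊢ (q3, ε, YUYY$)
All input consumed; M is in state q3.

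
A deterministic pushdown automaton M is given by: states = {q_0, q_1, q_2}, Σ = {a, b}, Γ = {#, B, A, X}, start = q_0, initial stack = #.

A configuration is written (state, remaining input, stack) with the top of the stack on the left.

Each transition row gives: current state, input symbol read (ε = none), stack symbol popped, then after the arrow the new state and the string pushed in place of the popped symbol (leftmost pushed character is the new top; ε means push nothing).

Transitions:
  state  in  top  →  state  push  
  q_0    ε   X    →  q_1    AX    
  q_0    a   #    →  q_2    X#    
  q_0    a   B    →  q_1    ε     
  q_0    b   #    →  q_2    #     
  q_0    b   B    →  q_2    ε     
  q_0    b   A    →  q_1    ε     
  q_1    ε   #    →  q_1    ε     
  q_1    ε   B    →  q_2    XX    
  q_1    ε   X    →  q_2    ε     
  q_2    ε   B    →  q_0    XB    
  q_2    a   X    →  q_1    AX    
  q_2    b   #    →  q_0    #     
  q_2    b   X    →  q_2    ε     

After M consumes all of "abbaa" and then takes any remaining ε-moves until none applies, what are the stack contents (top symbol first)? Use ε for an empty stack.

(q_0, abbaa, #) ⊢ (q_2, bbaa, X#) ⊢ (q_2, baa, #) ⊢ (q_0, aa, #) ⊢ (q_2, a, X#) ⊢ (q_1, ε, AX#)
All input consumed in state q_1 with stack AX#.

AX#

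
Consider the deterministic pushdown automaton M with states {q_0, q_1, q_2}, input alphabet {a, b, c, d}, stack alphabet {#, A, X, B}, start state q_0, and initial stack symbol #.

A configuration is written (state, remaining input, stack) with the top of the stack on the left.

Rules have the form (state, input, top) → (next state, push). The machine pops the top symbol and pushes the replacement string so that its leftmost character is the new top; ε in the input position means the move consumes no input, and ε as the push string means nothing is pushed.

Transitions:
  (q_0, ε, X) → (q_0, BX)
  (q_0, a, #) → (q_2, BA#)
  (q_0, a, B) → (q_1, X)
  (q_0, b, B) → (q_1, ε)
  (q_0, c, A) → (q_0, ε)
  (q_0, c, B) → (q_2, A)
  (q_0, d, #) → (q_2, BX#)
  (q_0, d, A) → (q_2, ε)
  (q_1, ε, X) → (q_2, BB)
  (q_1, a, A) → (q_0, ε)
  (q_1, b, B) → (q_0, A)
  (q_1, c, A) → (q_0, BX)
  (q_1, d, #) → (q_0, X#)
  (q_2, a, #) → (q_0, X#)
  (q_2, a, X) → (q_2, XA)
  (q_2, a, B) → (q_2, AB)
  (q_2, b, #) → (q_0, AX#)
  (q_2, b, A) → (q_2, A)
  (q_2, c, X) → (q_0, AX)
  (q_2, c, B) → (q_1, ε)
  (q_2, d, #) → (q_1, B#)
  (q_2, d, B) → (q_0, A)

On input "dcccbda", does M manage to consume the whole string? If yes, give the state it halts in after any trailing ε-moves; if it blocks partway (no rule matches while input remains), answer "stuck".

(q_0, dcccbda, #) ⊢ (q_2, cccbda, BX#) ⊢ (q_1, ccbda, X#) ⊢ (q_2, ccbda, BB#) ⊢ (q_1, cbda, B#)
No transition for (q_1, c, top B); M blocks with input cbda remaining.

stuck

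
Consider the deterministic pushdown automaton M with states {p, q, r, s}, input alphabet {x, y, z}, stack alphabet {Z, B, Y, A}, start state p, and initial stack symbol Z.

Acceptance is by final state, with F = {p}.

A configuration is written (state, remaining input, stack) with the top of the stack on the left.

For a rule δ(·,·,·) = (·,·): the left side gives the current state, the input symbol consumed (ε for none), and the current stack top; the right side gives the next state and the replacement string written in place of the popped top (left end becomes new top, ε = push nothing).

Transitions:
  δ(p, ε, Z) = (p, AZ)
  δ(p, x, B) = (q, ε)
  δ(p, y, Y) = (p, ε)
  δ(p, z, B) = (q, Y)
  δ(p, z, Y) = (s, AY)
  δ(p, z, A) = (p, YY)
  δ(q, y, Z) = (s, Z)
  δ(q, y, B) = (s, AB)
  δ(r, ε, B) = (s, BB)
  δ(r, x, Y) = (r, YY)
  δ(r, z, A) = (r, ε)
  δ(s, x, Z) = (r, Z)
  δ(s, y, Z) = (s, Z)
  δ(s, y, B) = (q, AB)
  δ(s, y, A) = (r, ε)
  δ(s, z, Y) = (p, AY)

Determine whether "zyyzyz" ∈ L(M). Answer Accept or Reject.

(p, zyyzyz, Z)
  ε-move, top Z: go to p, push AZ → (p, zyyzyz, AZ)
  read z, top A: go to p, push YY → (p, yyzyz, YYZ)
  read y, top Y: go to p, push ε → (p, yzyz, YZ)
  read y, top Y: go to p, push ε → (p, zyz, Z)
  ε-move, top Z: go to p, push AZ → (p, zyz, AZ)
  read z, top A: go to p, push YY → (p, yz, YYZ)
  read y, top Y: go to p, push ε → (p, z, YZ)
  read z, top Y: go to s, push AY → (s, ε, AYZ)
All input consumed; state s ∉ F and no further ε-move applies.

Reject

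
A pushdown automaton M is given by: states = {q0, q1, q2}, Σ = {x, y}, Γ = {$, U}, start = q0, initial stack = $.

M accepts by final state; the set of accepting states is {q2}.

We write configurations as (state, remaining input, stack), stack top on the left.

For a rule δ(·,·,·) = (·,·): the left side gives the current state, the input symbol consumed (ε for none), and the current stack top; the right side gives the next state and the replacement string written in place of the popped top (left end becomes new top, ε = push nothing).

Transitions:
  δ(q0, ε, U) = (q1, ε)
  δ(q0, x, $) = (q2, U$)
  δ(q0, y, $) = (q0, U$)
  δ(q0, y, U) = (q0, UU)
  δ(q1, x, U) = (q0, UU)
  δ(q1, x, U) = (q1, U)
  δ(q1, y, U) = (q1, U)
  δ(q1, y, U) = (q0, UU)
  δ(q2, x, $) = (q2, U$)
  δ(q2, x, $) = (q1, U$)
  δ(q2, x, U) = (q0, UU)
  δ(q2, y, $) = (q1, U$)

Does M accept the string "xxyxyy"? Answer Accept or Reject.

Reject

No computation consumes all input and reaches a final state.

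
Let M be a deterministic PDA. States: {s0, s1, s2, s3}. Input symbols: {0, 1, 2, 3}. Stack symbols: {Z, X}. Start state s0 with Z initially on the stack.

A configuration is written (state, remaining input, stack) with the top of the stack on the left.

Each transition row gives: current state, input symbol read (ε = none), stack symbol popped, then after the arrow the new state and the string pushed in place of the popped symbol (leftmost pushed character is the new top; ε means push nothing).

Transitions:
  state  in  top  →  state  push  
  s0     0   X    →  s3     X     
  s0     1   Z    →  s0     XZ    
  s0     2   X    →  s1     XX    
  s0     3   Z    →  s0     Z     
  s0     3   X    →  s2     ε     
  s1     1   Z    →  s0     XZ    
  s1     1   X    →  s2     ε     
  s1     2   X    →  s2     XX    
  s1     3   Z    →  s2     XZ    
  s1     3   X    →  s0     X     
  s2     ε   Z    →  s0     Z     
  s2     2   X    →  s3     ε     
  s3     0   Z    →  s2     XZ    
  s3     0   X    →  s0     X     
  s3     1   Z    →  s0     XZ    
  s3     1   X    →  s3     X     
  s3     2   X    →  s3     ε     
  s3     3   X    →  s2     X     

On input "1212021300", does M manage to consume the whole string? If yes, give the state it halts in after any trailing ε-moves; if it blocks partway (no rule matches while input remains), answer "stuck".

(s0, 1212021300, Z)
  read 1, top Z: go to s0, push XZ → (s0, 212021300, XZ)
  read 2, top X: go to s1, push XX → (s1, 12021300, XXZ)
  read 1, top X: go to s2, push ε → (s2, 2021300, XZ)
  read 2, top X: go to s3, push ε → (s3, 021300, Z)
  read 0, top Z: go to s2, push XZ → (s2, 21300, XZ)
  read 2, top X: go to s3, push ε → (s3, 1300, Z)
  read 1, top Z: go to s0, push XZ → (s0, 300, XZ)
  read 3, top X: go to s2, push ε → (s2, 00, Z)
  ε-move, top Z: go to s0, push Z → (s0, 00, Z)
No transition for (s0, 0, top Z); M blocks with input 00 remaining.

stuck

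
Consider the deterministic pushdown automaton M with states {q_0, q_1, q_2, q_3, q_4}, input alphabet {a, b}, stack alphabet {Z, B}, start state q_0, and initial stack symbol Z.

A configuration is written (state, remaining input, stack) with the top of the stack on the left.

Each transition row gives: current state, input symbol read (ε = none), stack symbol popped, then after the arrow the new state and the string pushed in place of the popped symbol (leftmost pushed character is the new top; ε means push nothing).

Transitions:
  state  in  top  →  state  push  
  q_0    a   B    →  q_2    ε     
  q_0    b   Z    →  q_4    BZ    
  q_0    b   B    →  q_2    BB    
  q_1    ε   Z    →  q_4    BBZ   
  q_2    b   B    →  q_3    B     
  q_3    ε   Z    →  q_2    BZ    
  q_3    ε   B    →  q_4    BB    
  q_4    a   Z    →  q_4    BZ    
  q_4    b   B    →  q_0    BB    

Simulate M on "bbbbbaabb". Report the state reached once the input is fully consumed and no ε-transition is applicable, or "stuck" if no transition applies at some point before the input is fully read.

(q_0, bbbbbaabb, Z) ⊢ (q_4, bbbbaabb, BZ) ⊢ (q_0, bbbaabb, BBZ) ⊢ (q_2, bbaabb, BBBZ) ⊢ (q_3, baabb, BBBZ) ⊢ (q_4, baabb, BBBBZ) ⊢ (q_0, aabb, BBBBBZ) ⊢ (q_2, abb, BBBBZ)
No transition for (q_2, a, top B); M blocks with input abb remaining.

stuck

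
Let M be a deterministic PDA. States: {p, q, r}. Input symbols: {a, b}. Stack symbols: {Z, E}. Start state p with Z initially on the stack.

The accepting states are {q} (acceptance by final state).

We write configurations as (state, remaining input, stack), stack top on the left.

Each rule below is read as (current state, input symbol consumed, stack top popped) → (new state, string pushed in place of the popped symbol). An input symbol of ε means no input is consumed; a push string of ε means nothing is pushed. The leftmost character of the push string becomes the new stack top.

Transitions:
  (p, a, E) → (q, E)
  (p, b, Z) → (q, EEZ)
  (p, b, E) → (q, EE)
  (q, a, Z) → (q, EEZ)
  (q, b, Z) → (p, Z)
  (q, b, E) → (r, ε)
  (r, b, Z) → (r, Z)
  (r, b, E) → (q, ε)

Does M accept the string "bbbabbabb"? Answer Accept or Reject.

Accept

(p, bbbabbabb, Z) ⊢ (q, bbabbabb, EEZ) ⊢ (r, babbabb, EZ) ⊢ (q, abbabb, Z) ⊢ (q, bbabb, EEZ) ⊢ (r, babb, EZ) ⊢ (q, abb, Z) ⊢ (q, bb, EEZ) ⊢ (r, b, EZ) ⊢ (q, ε, Z)
All input consumed; state q ∈ F.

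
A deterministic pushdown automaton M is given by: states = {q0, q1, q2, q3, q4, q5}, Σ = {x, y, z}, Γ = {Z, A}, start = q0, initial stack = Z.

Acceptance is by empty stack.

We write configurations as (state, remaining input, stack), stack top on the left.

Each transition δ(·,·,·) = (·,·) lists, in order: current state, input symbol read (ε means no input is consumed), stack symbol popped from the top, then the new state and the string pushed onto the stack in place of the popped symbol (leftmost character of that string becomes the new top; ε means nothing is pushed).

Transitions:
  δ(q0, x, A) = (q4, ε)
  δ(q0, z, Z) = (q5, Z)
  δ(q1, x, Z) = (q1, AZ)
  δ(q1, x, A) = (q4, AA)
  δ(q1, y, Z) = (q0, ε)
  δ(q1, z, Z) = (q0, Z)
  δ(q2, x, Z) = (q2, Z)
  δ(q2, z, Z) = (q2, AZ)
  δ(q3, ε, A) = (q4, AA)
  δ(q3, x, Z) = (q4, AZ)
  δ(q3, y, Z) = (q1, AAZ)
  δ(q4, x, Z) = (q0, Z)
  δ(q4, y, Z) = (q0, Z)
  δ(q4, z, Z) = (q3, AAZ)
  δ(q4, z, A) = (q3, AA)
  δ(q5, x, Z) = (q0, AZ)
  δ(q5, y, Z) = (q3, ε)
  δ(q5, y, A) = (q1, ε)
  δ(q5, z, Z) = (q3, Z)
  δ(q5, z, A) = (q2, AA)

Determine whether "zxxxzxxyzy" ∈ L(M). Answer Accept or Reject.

(q0, zxxxzxxyzy, Z) ⊢ (q5, xxxzxxyzy, Z) ⊢ (q0, xxzxxyzy, AZ) ⊢ (q4, xzxxyzy, Z) ⊢ (q0, zxxyzy, Z) ⊢ (q5, xxyzy, Z) ⊢ (q0, xyzy, AZ) ⊢ (q4, yzy, Z) ⊢ (q0, zy, Z) ⊢ (q5, y, Z) ⊢ (q3, ε, ε)
All input consumed and the stack is empty.

Accept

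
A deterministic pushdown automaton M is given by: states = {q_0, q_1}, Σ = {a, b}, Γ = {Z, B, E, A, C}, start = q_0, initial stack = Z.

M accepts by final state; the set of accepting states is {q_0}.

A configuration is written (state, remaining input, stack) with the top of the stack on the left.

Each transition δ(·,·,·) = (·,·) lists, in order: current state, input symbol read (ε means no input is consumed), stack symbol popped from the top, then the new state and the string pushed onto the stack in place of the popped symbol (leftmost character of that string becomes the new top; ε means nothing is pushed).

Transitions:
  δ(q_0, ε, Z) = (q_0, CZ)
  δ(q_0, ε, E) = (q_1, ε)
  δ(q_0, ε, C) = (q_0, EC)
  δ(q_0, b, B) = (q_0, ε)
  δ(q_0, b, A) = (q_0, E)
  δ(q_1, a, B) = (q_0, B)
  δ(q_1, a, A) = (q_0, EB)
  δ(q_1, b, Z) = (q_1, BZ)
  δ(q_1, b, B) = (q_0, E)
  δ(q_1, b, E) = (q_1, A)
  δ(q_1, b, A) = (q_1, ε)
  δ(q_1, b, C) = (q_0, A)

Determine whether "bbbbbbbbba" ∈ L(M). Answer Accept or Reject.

(q_0, bbbbbbbbba, Z)
  ε-move, top Z: go to q_0, push CZ → (q_0, bbbbbbbbba, CZ)
  ε-move, top C: go to q_0, push EC → (q_0, bbbbbbbbba, ECZ)
  ε-move, top E: go to q_1, push ε → (q_1, bbbbbbbbba, CZ)
  read b, top C: go to q_0, push A → (q_0, bbbbbbbba, AZ)
  read b, top A: go to q_0, push E → (q_0, bbbbbbba, EZ)
  ε-move, top E: go to q_1, push ε → (q_1, bbbbbbba, Z)
  read b, top Z: go to q_1, push BZ → (q_1, bbbbbba, BZ)
  read b, top B: go to q_0, push E → (q_0, bbbbba, EZ)
  ε-move, top E: go to q_1, push ε → (q_1, bbbbba, Z)
  read b, top Z: go to q_1, push BZ → (q_1, bbbba, BZ)
  read b, top B: go to q_0, push E → (q_0, bbba, EZ)
  ε-move, top E: go to q_1, push ε → (q_1, bbba, Z)
  read b, top Z: go to q_1, push BZ → (q_1, bba, BZ)
  read b, top B: go to q_0, push E → (q_0, ba, EZ)
  ε-move, top E: go to q_1, push ε → (q_1, ba, Z)
  read b, top Z: go to q_1, push BZ → (q_1, a, BZ)
  read a, top B: go to q_0, push B → (q_0, ε, BZ)
All input consumed; state q_0 ∈ F.

Accept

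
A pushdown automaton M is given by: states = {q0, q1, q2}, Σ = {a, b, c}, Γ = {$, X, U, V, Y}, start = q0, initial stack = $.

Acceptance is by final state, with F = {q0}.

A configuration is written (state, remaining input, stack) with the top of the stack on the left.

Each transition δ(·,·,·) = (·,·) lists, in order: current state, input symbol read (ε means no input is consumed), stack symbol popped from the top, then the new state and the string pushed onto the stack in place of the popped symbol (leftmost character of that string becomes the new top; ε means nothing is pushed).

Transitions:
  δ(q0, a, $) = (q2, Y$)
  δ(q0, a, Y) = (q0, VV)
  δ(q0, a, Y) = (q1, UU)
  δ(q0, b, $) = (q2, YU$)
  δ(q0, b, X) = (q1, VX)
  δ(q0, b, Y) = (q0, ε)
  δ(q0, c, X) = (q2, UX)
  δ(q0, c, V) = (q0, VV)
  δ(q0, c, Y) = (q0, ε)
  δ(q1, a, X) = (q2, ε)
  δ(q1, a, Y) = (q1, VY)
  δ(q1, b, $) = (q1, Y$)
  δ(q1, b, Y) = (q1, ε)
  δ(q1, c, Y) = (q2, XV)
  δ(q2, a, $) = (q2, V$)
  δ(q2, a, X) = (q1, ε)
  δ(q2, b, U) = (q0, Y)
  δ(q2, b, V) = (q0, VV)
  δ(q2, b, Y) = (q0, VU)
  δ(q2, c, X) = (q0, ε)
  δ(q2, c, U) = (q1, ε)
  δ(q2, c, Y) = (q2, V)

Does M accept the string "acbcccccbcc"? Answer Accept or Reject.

Reject

No computation consumes all input and reaches a final state.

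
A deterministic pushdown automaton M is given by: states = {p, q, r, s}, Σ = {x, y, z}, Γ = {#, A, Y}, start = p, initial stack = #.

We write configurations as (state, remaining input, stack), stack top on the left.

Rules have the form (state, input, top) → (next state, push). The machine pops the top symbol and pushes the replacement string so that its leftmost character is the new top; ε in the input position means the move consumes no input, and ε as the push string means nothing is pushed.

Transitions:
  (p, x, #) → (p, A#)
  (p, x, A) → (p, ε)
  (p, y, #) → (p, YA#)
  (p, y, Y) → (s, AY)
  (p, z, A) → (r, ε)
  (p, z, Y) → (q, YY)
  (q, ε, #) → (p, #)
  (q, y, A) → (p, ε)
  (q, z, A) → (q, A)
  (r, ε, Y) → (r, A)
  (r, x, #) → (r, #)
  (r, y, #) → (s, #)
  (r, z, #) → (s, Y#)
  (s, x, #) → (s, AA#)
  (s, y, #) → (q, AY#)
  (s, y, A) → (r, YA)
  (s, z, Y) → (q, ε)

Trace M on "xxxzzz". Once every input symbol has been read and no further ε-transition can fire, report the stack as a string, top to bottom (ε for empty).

#

(p, xxxzzz, #) ⊢ (p, xxzzz, A#) ⊢ (p, xzzz, #) ⊢ (p, zzz, A#) ⊢ (r, zz, #) ⊢ (s, z, Y#) ⊢ (q, ε, #) ⊢ (p, ε, #)
All input consumed in state p with stack #.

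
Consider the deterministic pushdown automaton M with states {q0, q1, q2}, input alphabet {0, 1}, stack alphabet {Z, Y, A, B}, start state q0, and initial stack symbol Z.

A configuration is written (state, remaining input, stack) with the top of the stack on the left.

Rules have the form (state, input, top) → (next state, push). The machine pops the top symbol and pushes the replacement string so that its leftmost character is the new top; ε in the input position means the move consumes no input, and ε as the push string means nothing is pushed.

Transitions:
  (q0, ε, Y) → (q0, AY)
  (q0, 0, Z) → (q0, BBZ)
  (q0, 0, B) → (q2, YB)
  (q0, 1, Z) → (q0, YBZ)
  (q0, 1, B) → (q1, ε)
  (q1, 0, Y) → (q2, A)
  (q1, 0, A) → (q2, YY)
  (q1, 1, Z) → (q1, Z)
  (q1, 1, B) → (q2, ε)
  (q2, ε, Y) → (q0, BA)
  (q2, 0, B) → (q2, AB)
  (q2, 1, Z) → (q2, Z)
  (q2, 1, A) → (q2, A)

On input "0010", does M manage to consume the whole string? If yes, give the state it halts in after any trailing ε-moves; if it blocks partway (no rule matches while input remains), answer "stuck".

(q0, 0010, Z) ⊢ (q0, 010, BBZ) ⊢ (q2, 10, YBBZ) ⊢ (q0, 10, BABBZ) ⊢ (q1, 0, ABBZ) ⊢ (q2, ε, YYBBZ) ⊢ (q0, ε, BAYBBZ)
All input consumed; M is in state q0.

q0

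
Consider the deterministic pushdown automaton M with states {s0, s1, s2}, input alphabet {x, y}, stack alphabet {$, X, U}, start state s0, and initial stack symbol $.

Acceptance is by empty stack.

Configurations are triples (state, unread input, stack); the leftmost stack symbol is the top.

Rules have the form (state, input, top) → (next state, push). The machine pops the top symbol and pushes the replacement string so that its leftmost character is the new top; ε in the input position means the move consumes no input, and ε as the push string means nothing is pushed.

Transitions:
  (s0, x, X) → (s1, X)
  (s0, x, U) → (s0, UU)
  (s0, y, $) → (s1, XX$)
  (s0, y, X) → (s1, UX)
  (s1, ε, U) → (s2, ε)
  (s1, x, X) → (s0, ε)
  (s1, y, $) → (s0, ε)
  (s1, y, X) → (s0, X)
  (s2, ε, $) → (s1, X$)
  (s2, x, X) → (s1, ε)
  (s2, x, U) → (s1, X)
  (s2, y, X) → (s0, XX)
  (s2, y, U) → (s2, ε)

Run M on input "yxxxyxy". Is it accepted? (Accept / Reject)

Reject

(s0, yxxxyxy, $)
  read y, top $: go to s1, push XX$ → (s1, xxxyxy, XX$)
  read x, top X: go to s0, push ε → (s0, xxyxy, X$)
  read x, top X: go to s1, push X → (s1, xyxy, X$)
  read x, top X: go to s0, push ε → (s0, yxy, $)
  read y, top $: go to s1, push XX$ → (s1, xy, XX$)
  read x, top X: go to s0, push ε → (s0, y, X$)
  read y, top X: go to s1, push UX → (s1, ε, UX$)
  ε-move, top U: go to s2, push ε → (s2, ε, X$)
All input consumed; stack is X$, not empty, and no further ε-move applies.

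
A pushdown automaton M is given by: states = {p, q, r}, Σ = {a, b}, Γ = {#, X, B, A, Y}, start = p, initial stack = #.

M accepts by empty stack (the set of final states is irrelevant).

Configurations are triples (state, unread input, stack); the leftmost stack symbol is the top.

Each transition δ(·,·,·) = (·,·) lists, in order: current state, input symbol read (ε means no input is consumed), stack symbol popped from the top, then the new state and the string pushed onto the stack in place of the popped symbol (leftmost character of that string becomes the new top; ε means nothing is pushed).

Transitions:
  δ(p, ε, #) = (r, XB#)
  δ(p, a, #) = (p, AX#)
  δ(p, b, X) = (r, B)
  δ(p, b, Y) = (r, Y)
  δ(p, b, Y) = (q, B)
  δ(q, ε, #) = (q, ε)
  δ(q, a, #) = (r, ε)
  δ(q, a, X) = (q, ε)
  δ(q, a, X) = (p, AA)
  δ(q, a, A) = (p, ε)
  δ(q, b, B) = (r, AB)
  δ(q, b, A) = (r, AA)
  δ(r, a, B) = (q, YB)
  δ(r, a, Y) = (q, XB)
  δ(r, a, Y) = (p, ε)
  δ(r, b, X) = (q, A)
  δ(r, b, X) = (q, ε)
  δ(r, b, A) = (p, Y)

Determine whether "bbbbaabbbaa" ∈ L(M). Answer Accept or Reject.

Reject

No computation consumes all input and empties the stack.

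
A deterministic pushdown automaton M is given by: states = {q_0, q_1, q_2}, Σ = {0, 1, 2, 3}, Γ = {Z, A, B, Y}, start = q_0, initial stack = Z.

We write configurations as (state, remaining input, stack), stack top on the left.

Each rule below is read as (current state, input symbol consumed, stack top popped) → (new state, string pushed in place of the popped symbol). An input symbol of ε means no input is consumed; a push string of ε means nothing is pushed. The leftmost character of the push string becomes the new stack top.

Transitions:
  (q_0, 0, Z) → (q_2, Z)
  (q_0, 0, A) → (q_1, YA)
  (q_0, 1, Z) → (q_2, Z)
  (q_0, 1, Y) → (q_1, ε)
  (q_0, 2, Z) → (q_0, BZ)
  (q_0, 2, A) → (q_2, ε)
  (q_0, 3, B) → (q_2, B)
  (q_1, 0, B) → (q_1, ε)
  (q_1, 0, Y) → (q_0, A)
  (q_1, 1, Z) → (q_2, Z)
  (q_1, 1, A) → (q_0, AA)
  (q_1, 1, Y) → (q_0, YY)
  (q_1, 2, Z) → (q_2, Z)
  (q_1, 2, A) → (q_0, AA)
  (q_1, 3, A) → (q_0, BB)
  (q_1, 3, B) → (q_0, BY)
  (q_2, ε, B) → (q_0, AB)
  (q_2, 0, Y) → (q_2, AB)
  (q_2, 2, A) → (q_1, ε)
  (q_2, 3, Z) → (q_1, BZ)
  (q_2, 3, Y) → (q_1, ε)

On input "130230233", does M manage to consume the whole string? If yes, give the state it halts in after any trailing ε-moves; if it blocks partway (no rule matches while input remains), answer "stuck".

(q_0, 130230233, Z)
  read 1, top Z: go to q_2, push Z → (q_2, 30230233, Z)
  read 3, top Z: go to q_1, push BZ → (q_1, 0230233, BZ)
  read 0, top B: go to q_1, push ε → (q_1, 230233, Z)
  read 2, top Z: go to q_2, push Z → (q_2, 30233, Z)
  read 3, top Z: go to q_1, push BZ → (q_1, 0233, BZ)
  read 0, top B: go to q_1, push ε → (q_1, 233, Z)
  read 2, top Z: go to q_2, push Z → (q_2, 33, Z)
  read 3, top Z: go to q_1, push BZ → (q_1, 3, BZ)
  read 3, top B: go to q_0, push BY → (q_0, ε, BYZ)
All input consumed; M is in state q_0.

q_0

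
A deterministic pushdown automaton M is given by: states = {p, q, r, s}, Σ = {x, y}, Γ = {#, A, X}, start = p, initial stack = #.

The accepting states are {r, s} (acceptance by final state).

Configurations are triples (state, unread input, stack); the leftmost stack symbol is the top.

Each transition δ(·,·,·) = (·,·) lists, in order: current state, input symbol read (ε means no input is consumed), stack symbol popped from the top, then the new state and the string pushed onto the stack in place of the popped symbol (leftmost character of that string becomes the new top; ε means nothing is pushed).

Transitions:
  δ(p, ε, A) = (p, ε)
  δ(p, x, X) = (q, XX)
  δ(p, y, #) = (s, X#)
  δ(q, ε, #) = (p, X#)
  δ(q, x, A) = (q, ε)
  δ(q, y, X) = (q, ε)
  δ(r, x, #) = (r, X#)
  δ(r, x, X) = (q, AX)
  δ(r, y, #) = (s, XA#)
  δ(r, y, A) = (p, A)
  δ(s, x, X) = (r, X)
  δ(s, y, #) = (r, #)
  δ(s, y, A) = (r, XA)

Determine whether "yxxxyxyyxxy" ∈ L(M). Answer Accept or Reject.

(p, yxxxyxyyxxy, #) ⊢ (s, xxxyxyyxxy, X#) ⊢ (r, xxyxyyxxy, X#) ⊢ (q, xyxyyxxy, AX#) ⊢ (q, yxyyxxy, X#) ⊢ (q, xyyxxy, #) ⊢ (p, xyyxxy, X#) ⊢ (q, yyxxy, XX#) ⊢ (q, yxxy, X#) ⊢ (q, xxy, #) ⊢ (p, xxy, X#) ⊢ (q, xy, XX#)
No transition applies at (q, xy, XX#); input not fully consumed.

Reject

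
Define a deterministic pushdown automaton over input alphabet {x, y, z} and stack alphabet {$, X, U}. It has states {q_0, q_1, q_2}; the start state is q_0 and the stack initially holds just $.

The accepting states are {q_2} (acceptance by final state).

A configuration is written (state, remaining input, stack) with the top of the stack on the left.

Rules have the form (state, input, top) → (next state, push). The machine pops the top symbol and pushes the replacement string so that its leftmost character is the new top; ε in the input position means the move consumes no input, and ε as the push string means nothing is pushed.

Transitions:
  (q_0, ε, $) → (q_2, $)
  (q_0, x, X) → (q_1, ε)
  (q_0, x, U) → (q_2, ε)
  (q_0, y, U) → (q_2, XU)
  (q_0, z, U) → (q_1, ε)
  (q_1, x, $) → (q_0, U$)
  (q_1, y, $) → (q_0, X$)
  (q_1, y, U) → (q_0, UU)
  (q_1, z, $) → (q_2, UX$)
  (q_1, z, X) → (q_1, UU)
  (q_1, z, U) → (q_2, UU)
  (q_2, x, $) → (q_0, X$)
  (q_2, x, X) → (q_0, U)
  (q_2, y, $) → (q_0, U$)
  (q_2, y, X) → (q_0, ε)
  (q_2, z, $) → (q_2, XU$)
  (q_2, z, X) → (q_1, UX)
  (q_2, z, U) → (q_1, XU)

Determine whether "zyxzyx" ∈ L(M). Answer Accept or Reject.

Accept

(q_0, zyxzyx, $)
  ε-move, top $: go to q_2, push $ → (q_2, zyxzyx, $)
  read z, top $: go to q_2, push XU$ → (q_2, yxzyx, XU$)
  read y, top X: go to q_0, push ε → (q_0, xzyx, U$)
  read x, top U: go to q_2, push ε → (q_2, zyx, $)
  read z, top $: go to q_2, push XU$ → (q_2, yx, XU$)
  read y, top X: go to q_0, push ε → (q_0, x, U$)
  read x, top U: go to q_2, push ε → (q_2, ε, $)
All input consumed; state q_2 ∈ F.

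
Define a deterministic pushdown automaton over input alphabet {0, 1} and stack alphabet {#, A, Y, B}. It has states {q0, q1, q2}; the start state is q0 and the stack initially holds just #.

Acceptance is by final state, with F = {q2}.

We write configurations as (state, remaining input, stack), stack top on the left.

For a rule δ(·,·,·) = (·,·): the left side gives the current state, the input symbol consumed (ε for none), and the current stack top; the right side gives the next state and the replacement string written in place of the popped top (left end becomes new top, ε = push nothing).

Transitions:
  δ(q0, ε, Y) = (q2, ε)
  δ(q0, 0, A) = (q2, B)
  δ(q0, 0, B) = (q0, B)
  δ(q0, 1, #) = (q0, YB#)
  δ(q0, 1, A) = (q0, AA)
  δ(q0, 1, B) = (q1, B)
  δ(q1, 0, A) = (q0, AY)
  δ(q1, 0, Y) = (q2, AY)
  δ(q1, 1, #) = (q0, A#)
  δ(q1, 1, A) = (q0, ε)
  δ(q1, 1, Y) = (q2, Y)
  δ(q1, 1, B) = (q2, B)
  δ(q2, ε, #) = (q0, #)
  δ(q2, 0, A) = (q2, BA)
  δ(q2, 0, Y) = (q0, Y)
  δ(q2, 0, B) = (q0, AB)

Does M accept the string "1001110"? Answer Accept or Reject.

(q0, 1001110, #)
  read 1, top #: go to q0, push YB# → (q0, 001110, YB#)
  ε-move, top Y: go to q2, push ε → (q2, 001110, B#)
  read 0, top B: go to q0, push AB → (q0, 01110, AB#)
  read 0, top A: go to q2, push B → (q2, 1110, BB#)
No transition applies at (q2, 1110, BB#); input not fully consumed.

Reject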